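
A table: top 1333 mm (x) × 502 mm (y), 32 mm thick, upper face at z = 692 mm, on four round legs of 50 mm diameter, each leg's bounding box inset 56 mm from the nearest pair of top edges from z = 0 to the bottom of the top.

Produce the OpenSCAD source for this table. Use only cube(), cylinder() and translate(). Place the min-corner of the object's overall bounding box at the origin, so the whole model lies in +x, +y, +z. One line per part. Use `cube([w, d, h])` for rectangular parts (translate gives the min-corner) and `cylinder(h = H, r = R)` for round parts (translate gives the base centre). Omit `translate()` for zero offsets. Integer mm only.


translate([0, 0, 660]) cube([1333, 502, 32]);
translate([81, 81, 0]) cylinder(h = 660, r = 25);
translate([1252, 81, 0]) cylinder(h = 660, r = 25);
translate([81, 421, 0]) cylinder(h = 660, r = 25);
translate([1252, 421, 0]) cylinder(h = 660, r = 25);


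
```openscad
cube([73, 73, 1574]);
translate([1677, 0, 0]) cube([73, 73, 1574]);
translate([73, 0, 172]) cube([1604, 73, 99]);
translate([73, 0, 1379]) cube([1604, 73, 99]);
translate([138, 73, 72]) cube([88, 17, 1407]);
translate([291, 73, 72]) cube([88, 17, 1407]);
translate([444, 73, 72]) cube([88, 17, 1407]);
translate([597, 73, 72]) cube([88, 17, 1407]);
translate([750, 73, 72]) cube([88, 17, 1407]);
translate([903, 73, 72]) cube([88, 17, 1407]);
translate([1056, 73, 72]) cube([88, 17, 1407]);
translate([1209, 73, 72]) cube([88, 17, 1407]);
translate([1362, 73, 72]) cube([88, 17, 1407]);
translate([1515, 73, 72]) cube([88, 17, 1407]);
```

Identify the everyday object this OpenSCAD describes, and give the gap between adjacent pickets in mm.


A fence section. The picket gap is 65 mm.

Two posts, two rails, 10 pickets — a fence section. Span 1604 mm holds 10 pickets of 88 mm with 11 equal gaps: ⌊(1604 − 10·88) / 11⌋ = 65 mm.


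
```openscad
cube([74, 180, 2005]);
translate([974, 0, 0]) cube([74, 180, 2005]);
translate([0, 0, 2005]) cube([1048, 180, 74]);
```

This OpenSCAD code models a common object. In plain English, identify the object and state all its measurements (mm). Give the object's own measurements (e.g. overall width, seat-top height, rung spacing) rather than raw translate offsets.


A door frame. The clear opening is 900 mm wide and 2005 mm high. Two 74 mm wide jambs, 180 mm deep, stand either side of the opening from the floor to the top of the opening. A 74 mm thick head sits across the top of both jambs, spanning the full outside width of the frame.


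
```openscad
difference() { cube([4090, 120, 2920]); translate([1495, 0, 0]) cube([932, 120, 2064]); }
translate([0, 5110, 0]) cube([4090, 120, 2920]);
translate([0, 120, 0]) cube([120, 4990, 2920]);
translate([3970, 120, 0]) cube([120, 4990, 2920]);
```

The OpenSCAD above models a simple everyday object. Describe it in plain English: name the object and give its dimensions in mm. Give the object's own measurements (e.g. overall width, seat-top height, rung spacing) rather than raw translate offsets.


A single room: four walls, each 2920 mm tall and 120 mm thick, enclosing an outside footprint 4090×5230 mm (x × y), no floor or roof. The front and back walls (−y and +y sides) run the full x-width; the side walls fit between their inner faces. A door opening 932 mm wide and 2064 mm tall is cut through the front wall from the floor up, its −x edge 1495 mm from the wall's −x end.


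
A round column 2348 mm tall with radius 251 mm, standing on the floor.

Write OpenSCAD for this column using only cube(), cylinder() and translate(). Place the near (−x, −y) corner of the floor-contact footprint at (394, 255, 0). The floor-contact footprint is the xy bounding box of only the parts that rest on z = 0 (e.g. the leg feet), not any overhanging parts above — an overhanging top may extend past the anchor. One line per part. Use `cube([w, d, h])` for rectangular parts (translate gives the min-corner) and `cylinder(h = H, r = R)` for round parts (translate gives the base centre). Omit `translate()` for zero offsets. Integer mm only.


translate([645, 506, 0]) cylinder(h = 2348, r = 251);


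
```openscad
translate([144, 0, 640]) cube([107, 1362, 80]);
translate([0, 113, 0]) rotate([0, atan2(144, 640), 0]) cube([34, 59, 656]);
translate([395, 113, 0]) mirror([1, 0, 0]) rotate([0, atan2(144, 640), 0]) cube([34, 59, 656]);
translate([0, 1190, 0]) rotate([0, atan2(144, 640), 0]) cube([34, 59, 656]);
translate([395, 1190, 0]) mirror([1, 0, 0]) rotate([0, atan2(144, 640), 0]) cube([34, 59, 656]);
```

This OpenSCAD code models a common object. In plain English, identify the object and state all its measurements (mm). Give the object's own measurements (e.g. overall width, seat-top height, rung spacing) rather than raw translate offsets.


A sawhorse. A 107×1362×80 mm beam (x, y, z) sits on two A-frame leg pairs. Each pair is two raked legs of 34×59 mm section (59 mm along y) splaying symmetrically in x. Each leg rises 640 mm vertically over 144 mm of horizontal reach and is 656 mm long along its own axis. Every leg's outer bottom edge rests on the floor and its outer top edge meets a bottom edge of the beam — the left legs (tilting toward +x) meet the beam's −x bottom edge, the right legs (their mirror images, tilting toward −x) meet its +x bottom edge — so the leg tops tuck under the beam, the beam's underside is 640 mm above the floor, and the feet are 395 mm apart outside-to-outside with the beam centred between them. The two leg pairs are set in 113 mm from either end of the beam.


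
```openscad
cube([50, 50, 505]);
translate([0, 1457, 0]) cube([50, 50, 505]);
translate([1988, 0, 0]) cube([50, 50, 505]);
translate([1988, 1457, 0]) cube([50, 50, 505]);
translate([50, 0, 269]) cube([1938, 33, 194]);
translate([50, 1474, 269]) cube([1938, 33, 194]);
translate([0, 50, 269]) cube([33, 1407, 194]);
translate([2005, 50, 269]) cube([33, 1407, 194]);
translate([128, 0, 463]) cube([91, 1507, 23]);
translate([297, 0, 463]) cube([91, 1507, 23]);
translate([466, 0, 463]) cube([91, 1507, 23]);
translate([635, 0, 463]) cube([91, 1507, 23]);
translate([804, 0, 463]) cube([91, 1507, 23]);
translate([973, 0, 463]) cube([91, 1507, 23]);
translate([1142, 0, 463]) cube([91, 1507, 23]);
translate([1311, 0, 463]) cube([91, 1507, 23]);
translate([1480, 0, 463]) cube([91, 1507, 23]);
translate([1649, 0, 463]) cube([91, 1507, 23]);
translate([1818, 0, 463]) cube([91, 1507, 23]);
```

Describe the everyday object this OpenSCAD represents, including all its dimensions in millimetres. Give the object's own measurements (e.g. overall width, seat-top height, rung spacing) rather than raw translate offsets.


A bed frame 2038 mm long (x) by 1507 mm wide (y). Four 50×50 mm corner posts, 505 mm tall, at the corners of the footprint. Four rails of 33 mm thickness and 194 mm height run between adjacent posts with their undersides at z = 269 mm, their outer faces flush with the outside of the frame (the two x-running rails run between the posts' inner faces; the two y-running rails run between the posts' inner faces). 11 slats, each 91 mm wide (x) and 23 mm thick, lie across the top of the two x-running rails, running the full 1507 mm width of the frame in y; along x they sit between the end posts with a 78 mm gap after the −x posts and between neighbouring slats, leaving 79 mm before the +x posts.


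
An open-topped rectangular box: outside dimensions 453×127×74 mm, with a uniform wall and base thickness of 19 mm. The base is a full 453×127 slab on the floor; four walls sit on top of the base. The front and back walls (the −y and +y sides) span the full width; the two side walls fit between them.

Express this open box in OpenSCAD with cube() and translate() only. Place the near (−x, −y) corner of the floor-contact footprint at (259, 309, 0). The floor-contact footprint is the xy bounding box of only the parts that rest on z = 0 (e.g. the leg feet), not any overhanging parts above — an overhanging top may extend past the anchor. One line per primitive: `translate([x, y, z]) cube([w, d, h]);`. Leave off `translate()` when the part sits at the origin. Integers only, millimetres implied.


translate([259, 309, 0]) cube([453, 127, 19]);
translate([259, 309, 19]) cube([453, 19, 55]);
translate([259, 417, 19]) cube([453, 19, 55]);
translate([259, 328, 19]) cube([19, 89, 55]);
translate([693, 328, 19]) cube([19, 89, 55]);


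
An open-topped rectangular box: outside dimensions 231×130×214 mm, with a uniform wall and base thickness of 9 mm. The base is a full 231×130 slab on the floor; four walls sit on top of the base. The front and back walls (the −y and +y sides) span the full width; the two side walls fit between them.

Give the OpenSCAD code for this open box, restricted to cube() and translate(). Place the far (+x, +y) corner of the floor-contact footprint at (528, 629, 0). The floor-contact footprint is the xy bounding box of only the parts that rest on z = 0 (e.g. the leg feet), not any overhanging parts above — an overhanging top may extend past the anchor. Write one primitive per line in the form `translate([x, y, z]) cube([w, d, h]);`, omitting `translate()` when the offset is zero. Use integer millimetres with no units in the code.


translate([297, 499, 0]) cube([231, 130, 9]);
translate([297, 499, 9]) cube([231, 9, 205]);
translate([297, 620, 9]) cube([231, 9, 205]);
translate([297, 508, 9]) cube([9, 112, 205]);
translate([519, 508, 9]) cube([9, 112, 205]);


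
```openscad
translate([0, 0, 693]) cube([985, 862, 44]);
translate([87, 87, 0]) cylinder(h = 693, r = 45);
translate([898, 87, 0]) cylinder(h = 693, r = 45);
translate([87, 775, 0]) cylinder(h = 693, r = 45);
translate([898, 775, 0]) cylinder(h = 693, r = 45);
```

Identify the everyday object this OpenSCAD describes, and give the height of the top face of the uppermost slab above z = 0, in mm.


A table. The table height is 737 mm.

A 985×862×44 slab sits at z = 693 on four Ø90 mm round legs — a table. The top surface is at 693 + 44 = 737 mm.


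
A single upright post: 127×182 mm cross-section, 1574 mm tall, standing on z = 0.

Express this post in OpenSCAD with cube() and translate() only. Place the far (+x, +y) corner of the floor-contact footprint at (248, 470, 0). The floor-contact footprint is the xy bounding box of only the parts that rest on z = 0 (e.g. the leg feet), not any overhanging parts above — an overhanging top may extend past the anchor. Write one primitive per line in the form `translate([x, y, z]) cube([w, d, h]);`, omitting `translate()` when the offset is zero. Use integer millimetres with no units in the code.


translate([121, 288, 0]) cube([127, 182, 1574]);


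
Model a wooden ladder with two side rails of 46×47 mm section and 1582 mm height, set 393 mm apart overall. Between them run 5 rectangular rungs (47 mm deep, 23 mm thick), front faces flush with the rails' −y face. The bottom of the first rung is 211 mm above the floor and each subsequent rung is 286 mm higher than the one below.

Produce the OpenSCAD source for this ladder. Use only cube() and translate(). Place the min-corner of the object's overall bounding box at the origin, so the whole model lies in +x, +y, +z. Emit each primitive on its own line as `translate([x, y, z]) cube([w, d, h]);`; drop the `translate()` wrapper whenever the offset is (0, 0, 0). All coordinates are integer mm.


cube([46, 47, 1582]);
translate([347, 0, 0]) cube([46, 47, 1582]);
translate([46, 0, 211]) cube([301, 47, 23]);
translate([46, 0, 497]) cube([301, 47, 23]);
translate([46, 0, 783]) cube([301, 47, 23]);
translate([46, 0, 1069]) cube([301, 47, 23]);
translate([46, 0, 1355]) cube([301, 47, 23]);


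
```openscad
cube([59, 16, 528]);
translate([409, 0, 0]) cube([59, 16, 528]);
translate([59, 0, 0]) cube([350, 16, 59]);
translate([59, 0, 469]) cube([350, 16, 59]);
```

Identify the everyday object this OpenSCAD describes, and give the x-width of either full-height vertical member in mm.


A picture frame. The border width is 59 mm.

Four thin pieces enclosing a rectangular opening — a picture frame. The two full-height stiles are 528 mm tall; the top rail sits at z = 469 and is 59 mm tall, so the border above the opening is 528 − 469 = 59 mm, matching the stile x-width.


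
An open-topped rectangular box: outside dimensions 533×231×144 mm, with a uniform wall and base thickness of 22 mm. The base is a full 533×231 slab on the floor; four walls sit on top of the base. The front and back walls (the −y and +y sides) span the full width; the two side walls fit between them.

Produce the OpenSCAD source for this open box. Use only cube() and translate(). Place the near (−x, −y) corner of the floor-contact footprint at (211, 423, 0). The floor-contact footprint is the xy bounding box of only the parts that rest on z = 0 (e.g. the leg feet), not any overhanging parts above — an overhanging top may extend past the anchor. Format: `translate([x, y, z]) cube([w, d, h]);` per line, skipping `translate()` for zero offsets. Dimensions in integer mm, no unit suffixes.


translate([211, 423, 0]) cube([533, 231, 22]);
translate([211, 423, 22]) cube([533, 22, 122]);
translate([211, 632, 22]) cube([533, 22, 122]);
translate([211, 445, 22]) cube([22, 187, 122]);
translate([722, 445, 22]) cube([22, 187, 122]);


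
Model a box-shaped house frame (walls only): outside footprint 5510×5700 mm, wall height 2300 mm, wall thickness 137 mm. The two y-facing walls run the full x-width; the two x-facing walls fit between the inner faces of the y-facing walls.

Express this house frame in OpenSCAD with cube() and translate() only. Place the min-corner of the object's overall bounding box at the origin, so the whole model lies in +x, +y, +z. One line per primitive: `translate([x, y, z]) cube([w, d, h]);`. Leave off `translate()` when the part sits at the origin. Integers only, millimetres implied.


cube([5510, 137, 2300]);
translate([0, 5563, 0]) cube([5510, 137, 2300]);
translate([0, 137, 0]) cube([137, 5426, 2300]);
translate([5373, 137, 0]) cube([137, 5426, 2300]);


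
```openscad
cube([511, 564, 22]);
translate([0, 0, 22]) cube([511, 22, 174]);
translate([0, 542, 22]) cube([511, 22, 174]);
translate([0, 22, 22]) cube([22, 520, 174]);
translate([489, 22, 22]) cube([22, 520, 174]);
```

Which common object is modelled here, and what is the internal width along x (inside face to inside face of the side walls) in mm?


An open box. The internal width is 467 mm.

A 511×564 base slab with four walls standing on it — an open box. The base is 511 mm wide and the walls are 22 mm thick, so the internal width is 511 − 2 × 22 = 467 mm.


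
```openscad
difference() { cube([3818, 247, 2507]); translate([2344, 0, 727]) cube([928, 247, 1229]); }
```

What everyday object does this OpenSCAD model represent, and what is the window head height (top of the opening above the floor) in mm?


A wall with a window opening. The window head height is 1956 mm.

A wall with a rectangular opening subtracted — a window. Sill at z = 727, opening 1229 mm tall, so the head is at 727 + 1229 = 1956 mm.


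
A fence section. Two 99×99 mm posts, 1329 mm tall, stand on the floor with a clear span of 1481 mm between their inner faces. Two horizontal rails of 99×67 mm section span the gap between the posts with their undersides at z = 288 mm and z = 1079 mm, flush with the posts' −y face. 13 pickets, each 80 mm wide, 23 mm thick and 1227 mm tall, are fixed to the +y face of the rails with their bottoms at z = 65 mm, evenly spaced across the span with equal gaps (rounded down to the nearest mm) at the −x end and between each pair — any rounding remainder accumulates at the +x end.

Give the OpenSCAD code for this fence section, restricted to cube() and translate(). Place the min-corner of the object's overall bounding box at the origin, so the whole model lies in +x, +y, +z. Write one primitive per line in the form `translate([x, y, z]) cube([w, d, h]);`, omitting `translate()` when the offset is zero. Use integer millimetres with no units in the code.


cube([99, 99, 1329]);
translate([1580, 0, 0]) cube([99, 99, 1329]);
translate([99, 0, 288]) cube([1481, 99, 67]);
translate([99, 0, 1079]) cube([1481, 99, 67]);
translate([130, 99, 65]) cube([80, 23, 1227]);
translate([241, 99, 65]) cube([80, 23, 1227]);
translate([352, 99, 65]) cube([80, 23, 1227]);
translate([463, 99, 65]) cube([80, 23, 1227]);
translate([574, 99, 65]) cube([80, 23, 1227]);
translate([685, 99, 65]) cube([80, 23, 1227]);
translate([796, 99, 65]) cube([80, 23, 1227]);
translate([907, 99, 65]) cube([80, 23, 1227]);
translate([1018, 99, 65]) cube([80, 23, 1227]);
translate([1129, 99, 65]) cube([80, 23, 1227]);
translate([1240, 99, 65]) cube([80, 23, 1227]);
translate([1351, 99, 65]) cube([80, 23, 1227]);
translate([1462, 99, 65]) cube([80, 23, 1227]);


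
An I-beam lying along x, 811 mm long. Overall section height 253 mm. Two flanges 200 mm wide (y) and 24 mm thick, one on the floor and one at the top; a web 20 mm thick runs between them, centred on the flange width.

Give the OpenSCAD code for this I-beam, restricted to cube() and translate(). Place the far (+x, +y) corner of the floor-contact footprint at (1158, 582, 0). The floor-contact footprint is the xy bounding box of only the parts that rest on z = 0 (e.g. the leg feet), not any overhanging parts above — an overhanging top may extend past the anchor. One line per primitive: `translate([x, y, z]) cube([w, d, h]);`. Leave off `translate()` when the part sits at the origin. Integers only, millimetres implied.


translate([347, 382, 0]) cube([811, 200, 24]);
translate([347, 472, 24]) cube([811, 20, 205]);
translate([347, 382, 229]) cube([811, 200, 24]);


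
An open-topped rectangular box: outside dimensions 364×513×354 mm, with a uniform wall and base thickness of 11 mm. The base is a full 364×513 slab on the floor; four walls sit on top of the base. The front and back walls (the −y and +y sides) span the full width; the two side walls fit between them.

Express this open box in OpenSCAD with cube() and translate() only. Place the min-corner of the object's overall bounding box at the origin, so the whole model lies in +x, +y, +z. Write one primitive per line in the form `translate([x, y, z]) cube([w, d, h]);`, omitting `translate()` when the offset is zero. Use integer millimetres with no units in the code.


cube([364, 513, 11]);
translate([0, 0, 11]) cube([364, 11, 343]);
translate([0, 502, 11]) cube([364, 11, 343]);
translate([0, 11, 11]) cube([11, 491, 343]);
translate([353, 11, 11]) cube([11, 491, 343]);


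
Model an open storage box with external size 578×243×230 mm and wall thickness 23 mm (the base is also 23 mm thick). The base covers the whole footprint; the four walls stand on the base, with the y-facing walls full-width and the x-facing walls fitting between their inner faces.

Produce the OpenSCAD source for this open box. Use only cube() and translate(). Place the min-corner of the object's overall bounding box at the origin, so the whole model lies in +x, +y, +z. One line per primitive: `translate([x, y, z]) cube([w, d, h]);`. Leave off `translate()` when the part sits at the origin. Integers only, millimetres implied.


cube([578, 243, 23]);
translate([0, 0, 23]) cube([578, 23, 207]);
translate([0, 220, 23]) cube([578, 23, 207]);
translate([0, 23, 23]) cube([23, 197, 207]);
translate([555, 23, 23]) cube([23, 197, 207]);


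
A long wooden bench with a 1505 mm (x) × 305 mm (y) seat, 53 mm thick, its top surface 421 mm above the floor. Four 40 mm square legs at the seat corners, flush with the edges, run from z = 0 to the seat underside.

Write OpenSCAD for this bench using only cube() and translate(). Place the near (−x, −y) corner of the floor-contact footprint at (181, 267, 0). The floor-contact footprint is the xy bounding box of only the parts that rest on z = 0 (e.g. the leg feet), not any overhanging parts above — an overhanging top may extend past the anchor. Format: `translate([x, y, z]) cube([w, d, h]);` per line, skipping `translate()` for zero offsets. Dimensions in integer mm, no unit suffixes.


translate([181, 267, 368]) cube([1505, 305, 53]);
translate([181, 267, 0]) cube([40, 40, 368]);
translate([181, 532, 0]) cube([40, 40, 368]);
translate([1646, 267, 0]) cube([40, 40, 368]);
translate([1646, 532, 0]) cube([40, 40, 368]);


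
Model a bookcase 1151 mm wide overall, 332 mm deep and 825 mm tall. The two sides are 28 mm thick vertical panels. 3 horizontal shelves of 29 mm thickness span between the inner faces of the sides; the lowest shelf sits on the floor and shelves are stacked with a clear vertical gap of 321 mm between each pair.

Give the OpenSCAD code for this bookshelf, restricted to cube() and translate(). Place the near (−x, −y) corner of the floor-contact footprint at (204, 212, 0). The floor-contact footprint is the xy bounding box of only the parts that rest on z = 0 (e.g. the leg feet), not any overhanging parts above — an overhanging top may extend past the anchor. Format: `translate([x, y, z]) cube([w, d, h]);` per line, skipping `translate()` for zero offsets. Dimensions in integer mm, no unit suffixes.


translate([204, 212, 0]) cube([28, 332, 825]);
translate([1327, 212, 0]) cube([28, 332, 825]);
translate([232, 212, 0]) cube([1095, 332, 29]);
translate([232, 212, 350]) cube([1095, 332, 29]);
translate([232, 212, 700]) cube([1095, 332, 29]);


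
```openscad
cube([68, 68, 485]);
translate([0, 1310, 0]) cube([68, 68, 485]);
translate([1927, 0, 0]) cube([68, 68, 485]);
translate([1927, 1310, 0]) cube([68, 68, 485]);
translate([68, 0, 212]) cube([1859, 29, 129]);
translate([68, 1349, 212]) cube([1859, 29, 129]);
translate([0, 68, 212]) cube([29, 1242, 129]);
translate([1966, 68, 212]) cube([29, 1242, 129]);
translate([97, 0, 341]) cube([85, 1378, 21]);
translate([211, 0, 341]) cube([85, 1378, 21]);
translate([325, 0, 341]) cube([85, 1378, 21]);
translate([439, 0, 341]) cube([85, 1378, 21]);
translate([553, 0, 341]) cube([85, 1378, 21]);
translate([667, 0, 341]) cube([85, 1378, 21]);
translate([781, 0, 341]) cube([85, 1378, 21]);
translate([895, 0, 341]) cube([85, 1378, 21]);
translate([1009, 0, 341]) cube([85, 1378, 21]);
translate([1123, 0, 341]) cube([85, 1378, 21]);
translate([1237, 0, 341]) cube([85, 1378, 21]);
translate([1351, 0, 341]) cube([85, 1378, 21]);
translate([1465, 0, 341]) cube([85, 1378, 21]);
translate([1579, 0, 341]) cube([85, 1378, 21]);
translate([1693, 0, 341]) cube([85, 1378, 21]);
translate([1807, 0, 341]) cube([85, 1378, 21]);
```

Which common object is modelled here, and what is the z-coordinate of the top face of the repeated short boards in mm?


A bed frame. The slat-top height is 362 mm.

Four posts, four rails, and a row of slats — a bed frame. Slats sit on the rails at z = 212 + 129 = 341; with slat thickness 21, the top is 362 mm.


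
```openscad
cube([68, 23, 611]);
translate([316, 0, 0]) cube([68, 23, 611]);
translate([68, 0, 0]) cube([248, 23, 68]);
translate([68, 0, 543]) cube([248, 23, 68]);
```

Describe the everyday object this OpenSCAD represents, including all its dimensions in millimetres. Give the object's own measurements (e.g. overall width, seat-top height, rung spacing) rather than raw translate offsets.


A rectangular picture frame lying in the x–z plane (depth along y). The opening is 248 mm wide (x) by 475 mm tall (z), surrounded by a border 68 mm wide on all four sides. The frame is 23 mm deep and is made of two full-height vertical stiles with two horizontal rails fitted between them.


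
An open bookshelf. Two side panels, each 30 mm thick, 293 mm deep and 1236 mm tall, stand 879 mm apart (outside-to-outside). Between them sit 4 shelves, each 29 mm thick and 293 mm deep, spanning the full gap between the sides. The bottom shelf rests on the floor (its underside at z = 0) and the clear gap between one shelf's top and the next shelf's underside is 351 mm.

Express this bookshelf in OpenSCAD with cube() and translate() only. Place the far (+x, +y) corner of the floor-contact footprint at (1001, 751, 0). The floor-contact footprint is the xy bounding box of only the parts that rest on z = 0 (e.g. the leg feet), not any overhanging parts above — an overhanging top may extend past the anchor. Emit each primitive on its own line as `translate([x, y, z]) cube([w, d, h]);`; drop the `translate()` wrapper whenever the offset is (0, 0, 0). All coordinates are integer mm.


translate([122, 458, 0]) cube([30, 293, 1236]);
translate([971, 458, 0]) cube([30, 293, 1236]);
translate([152, 458, 0]) cube([819, 293, 29]);
translate([152, 458, 380]) cube([819, 293, 29]);
translate([152, 458, 760]) cube([819, 293, 29]);
translate([152, 458, 1140]) cube([819, 293, 29]);


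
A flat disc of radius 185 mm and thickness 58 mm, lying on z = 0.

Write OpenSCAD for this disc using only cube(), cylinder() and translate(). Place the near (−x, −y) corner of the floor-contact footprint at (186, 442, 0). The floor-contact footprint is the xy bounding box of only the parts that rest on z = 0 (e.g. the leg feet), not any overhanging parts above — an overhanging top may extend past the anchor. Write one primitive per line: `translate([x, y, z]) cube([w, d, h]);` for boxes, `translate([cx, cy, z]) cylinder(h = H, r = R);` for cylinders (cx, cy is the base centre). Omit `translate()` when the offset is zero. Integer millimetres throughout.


translate([371, 627, 0]) cylinder(h = 58, r = 185);


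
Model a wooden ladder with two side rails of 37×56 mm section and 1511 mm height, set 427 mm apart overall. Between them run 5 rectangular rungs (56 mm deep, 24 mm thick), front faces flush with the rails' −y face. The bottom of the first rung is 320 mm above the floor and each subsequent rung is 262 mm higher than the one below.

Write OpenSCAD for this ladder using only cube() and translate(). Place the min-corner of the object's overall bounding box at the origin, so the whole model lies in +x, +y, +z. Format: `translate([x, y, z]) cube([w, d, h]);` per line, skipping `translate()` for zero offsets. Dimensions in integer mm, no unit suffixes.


cube([37, 56, 1511]);
translate([390, 0, 0]) cube([37, 56, 1511]);
translate([37, 0, 320]) cube([353, 56, 24]);
translate([37, 0, 582]) cube([353, 56, 24]);
translate([37, 0, 844]) cube([353, 56, 24]);
translate([37, 0, 1106]) cube([353, 56, 24]);
translate([37, 0, 1368]) cube([353, 56, 24]);


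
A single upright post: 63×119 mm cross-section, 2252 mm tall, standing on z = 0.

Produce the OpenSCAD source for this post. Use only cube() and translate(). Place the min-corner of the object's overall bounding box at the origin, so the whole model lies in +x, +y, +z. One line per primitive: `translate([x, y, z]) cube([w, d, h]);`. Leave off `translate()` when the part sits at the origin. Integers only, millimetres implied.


cube([63, 119, 2252]);


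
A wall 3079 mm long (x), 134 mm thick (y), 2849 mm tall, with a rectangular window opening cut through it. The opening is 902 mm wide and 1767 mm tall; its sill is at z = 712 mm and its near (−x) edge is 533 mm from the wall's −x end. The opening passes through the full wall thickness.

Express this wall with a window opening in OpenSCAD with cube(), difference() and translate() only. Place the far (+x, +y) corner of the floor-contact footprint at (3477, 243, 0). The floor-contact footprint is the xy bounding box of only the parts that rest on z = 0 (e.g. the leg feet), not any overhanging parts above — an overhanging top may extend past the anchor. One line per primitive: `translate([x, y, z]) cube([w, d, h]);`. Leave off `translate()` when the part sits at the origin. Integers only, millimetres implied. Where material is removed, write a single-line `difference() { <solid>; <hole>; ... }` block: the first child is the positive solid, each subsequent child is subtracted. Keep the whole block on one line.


difference() { translate([398, 109, 0]) cube([3079, 134, 2849]); translate([931, 109, 712]) cube([902, 134, 1767]); }


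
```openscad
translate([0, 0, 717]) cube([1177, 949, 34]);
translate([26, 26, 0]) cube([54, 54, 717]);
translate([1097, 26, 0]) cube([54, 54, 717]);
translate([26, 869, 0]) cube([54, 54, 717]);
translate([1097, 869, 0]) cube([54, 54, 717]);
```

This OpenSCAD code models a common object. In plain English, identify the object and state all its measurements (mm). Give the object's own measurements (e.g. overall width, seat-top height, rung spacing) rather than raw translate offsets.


A table: top 1177 mm (x) × 949 mm (y), 34 mm thick, upper face at z = 751 mm, on four 54×54 mm square legs, each inset 26 mm from the nearest pair of top edges from z = 0 to the bottom of the top.


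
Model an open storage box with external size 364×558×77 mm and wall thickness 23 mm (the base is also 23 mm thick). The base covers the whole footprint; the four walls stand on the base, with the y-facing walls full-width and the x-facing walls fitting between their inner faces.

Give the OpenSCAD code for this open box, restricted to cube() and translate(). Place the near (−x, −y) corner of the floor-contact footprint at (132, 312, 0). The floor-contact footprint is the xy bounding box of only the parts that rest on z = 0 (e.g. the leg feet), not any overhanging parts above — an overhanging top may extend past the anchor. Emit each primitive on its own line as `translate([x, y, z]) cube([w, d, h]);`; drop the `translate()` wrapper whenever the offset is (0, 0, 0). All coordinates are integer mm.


translate([132, 312, 0]) cube([364, 558, 23]);
translate([132, 312, 23]) cube([364, 23, 54]);
translate([132, 847, 23]) cube([364, 23, 54]);
translate([132, 335, 23]) cube([23, 512, 54]);
translate([473, 335, 23]) cube([23, 512, 54]);


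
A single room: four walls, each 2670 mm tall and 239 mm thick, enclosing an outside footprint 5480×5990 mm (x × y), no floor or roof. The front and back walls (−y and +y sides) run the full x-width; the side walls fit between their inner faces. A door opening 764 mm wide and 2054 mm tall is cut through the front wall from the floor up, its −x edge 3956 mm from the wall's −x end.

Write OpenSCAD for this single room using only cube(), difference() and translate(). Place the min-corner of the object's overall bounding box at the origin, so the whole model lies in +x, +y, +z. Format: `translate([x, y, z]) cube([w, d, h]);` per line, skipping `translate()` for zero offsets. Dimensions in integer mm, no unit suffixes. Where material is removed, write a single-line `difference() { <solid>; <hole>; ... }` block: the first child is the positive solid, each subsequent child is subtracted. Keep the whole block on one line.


difference() { cube([5480, 239, 2670]); translate([3956, 0, 0]) cube([764, 239, 2054]); }
translate([0, 5751, 0]) cube([5480, 239, 2670]);
translate([0, 239, 0]) cube([239, 5512, 2670]);
translate([5241, 239, 0]) cube([239, 5512, 2670]);


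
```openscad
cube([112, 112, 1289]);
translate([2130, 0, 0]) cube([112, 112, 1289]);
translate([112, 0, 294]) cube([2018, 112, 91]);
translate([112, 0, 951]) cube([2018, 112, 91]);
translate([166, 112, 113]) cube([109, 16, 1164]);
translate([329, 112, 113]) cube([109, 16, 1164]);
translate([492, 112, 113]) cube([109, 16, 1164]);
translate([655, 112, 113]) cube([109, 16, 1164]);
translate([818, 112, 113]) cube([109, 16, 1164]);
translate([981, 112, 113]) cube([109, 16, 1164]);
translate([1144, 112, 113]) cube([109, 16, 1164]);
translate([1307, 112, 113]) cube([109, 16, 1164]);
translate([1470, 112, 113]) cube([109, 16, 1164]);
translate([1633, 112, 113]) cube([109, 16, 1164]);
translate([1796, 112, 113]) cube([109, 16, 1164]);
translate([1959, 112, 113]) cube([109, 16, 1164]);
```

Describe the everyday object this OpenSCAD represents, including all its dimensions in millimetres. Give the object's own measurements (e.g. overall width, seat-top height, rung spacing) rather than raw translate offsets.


A fence section. Two 112×112 mm posts, 1289 mm tall, stand on the floor with a clear span of 2018 mm between their inner faces. Two horizontal rails of 112×91 mm section span the gap between the posts with their undersides at z = 294 mm and z = 951 mm, flush with the posts' −y face. 12 pickets, each 109 mm wide, 16 mm thick and 1164 mm tall, are fixed to the +y face of the rails with their bottoms at z = 113 mm, spaced across the span with a 54 mm gap after the −x post and between neighbouring pickets, with 62 mm left before the +x post.


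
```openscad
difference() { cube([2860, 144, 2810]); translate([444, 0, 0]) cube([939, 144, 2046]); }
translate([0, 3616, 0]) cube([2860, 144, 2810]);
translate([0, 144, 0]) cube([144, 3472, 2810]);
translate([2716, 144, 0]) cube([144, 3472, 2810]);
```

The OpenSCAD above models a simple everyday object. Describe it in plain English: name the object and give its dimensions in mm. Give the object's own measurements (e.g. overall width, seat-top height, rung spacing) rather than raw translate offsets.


A single room: four walls, each 2810 mm tall and 144 mm thick, enclosing an outside footprint 2860×3760 mm (x × y), no floor or roof. The front and back walls (−y and +y sides) run the full x-width; the side walls fit between their inner faces. A door opening 939 mm wide and 2046 mm tall is cut through the front wall from the floor up, its −x edge 444 mm from the wall's −x end.


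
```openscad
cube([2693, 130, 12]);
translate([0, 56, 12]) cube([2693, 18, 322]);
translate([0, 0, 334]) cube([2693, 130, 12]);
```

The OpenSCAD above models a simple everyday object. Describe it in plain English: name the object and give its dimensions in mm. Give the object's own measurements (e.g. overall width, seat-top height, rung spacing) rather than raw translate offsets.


An I-beam lying along x, 2693 mm long. Overall section height 346 mm. Two flanges 130 mm wide (y) and 12 mm thick, one on the floor and one at the top; a web 18 mm thick runs between them, centred on the flange width.


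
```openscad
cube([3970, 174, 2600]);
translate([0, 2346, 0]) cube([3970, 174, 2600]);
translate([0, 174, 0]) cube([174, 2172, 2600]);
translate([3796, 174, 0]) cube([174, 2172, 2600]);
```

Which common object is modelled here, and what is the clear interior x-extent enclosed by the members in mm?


A house (or room) frame. The interior width is 3622 mm.

Four 2600 mm walls enclosing a rectangle with no floor or roof — a room or house frame. Outside width is 3970 mm and wall thickness is 174 mm, so the interior width is 3970 − 2 × 174 = 3622 mm.


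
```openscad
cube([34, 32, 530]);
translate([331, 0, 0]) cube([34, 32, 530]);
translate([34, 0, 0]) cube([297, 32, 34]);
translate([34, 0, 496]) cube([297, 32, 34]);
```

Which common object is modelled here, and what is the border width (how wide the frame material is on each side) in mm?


A picture frame. The border width is 34 mm.

Four thin pieces enclosing a rectangular opening — a picture frame. The two full-height stiles are 530 mm tall; the top rail sits at z = 496 and is 34 mm tall, so the border above the opening is 530 − 496 = 34 mm, matching the stile x-width.


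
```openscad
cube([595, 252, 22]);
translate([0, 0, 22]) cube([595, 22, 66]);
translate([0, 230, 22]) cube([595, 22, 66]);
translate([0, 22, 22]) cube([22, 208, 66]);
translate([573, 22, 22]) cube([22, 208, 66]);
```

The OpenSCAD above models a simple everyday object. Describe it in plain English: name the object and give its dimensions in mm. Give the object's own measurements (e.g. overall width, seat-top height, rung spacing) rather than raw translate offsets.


An open-topped rectangular box: outside dimensions 595×252×88 mm, with a uniform wall and base thickness of 22 mm. The base is a full 595×252 slab on the floor; four walls sit on top of the base. The front and back walls (the −y and +y sides) span the full width; the two side walls fit between them.


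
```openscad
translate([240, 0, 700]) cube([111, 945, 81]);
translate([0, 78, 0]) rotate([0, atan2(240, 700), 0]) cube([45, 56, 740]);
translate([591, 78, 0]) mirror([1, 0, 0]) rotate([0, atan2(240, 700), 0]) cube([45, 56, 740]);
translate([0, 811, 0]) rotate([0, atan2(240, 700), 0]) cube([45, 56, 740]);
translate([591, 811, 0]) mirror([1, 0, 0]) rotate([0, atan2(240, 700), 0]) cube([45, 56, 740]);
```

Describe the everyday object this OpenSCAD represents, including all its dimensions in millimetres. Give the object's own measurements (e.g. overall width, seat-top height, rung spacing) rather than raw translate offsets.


A sawhorse. A 111×945×81 mm beam (x, y, z) sits on two A-frame leg pairs. Each pair is two raked legs of 45×56 mm section (56 mm along y) splaying symmetrically in x. Each leg rises 700 mm vertically over 240 mm of horizontal reach and is 740 mm long along its own axis. Every leg's outer bottom edge rests on the floor and its outer top edge meets a bottom edge of the beam — the left legs (tilting toward +x) meet the beam's −x bottom edge, the right legs (their mirror images, tilting toward −x) meet its +x bottom edge — so the leg tops tuck under the beam, the beam's underside is 700 mm above the floor, and the feet are 591 mm apart outside-to-outside with the beam centred between them. The two leg pairs are set in 78 mm from either end of the beam.


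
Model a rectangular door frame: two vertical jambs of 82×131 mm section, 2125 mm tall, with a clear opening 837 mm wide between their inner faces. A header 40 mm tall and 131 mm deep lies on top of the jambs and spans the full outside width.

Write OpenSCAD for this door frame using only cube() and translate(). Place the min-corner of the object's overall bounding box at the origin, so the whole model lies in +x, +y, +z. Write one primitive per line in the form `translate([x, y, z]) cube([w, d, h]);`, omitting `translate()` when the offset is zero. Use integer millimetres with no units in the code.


cube([82, 131, 2125]);
translate([919, 0, 0]) cube([82, 131, 2125]);
translate([0, 0, 2125]) cube([1001, 131, 40]);


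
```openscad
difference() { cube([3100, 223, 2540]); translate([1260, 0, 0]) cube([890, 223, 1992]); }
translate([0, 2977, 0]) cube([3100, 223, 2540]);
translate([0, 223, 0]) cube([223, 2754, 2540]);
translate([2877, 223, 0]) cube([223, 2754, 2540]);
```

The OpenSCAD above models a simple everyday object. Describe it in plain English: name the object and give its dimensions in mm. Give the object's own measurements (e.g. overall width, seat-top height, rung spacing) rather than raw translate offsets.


A single room: four walls, each 2540 mm tall and 223 mm thick, enclosing an outside footprint 3100×3200 mm (x × y), no floor or roof. The front and back walls (−y and +y sides) run the full x-width; the side walls fit between their inner faces. A door opening 890 mm wide and 1992 mm tall is cut through the front wall from the floor up, its −x edge 1260 mm from the wall's −x end.


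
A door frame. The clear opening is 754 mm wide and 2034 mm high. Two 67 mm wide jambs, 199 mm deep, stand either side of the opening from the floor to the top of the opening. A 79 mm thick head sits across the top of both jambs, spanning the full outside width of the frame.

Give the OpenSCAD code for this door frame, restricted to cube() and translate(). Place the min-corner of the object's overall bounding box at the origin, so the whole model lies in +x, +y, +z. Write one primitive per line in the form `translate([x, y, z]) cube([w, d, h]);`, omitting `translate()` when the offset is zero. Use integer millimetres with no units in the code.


cube([67, 199, 2034]);
translate([821, 0, 0]) cube([67, 199, 2034]);
translate([0, 0, 2034]) cube([888, 199, 79]);


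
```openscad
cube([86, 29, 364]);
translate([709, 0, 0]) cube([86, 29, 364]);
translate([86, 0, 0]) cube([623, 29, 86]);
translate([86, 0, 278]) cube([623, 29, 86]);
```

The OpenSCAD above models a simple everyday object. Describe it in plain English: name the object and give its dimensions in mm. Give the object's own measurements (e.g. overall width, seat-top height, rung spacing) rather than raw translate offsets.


A rectangular picture frame lying in the x–z plane (depth along y). The opening is 623 mm wide (x) by 192 mm tall (z), surrounded by a border 86 mm wide on all four sides. The frame is 29 mm deep and is made of two full-height vertical stiles with two horizontal rails fitted between them.
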